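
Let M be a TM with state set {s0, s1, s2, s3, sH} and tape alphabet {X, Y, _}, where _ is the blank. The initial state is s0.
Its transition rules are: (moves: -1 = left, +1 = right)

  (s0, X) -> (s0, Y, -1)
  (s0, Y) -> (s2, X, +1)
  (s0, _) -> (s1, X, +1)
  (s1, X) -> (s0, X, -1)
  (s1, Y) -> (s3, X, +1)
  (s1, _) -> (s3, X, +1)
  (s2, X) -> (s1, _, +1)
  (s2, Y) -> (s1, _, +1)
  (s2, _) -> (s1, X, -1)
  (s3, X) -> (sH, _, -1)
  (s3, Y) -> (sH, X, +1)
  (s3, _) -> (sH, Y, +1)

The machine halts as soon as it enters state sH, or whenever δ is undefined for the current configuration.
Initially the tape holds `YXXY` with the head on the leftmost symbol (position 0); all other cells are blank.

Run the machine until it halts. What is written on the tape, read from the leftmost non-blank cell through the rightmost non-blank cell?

XXXXY

s0 | _[Y]XXY   read Y → write X, move +1, go to s2
s2 | _X[X]XY   read X → write _, move +1, go to s1
s1 | _X_[X]Y   read X → write X, move -1, go to s0
s0 | _X[_]XY   read _ → write X, move +1, go to s1
s1 | _XX[X]Y   read X → write X, move -1, go to s0
s0 | _X[X]XY   read X → write Y, move -1, go to s0
s0 | _[X]YXY   read X → write Y, move -1, go to s0
s0 | [_]YYXY   read _ → write X, move +1, go to s1
s1 | X[Y]YXY   read Y → write X, move +1, go to s3
s3 | XX[Y]XY   read Y → write X, move +1, go to sH
sH | XXX[X]Y
The non-blank tape span at halt is XXXXY.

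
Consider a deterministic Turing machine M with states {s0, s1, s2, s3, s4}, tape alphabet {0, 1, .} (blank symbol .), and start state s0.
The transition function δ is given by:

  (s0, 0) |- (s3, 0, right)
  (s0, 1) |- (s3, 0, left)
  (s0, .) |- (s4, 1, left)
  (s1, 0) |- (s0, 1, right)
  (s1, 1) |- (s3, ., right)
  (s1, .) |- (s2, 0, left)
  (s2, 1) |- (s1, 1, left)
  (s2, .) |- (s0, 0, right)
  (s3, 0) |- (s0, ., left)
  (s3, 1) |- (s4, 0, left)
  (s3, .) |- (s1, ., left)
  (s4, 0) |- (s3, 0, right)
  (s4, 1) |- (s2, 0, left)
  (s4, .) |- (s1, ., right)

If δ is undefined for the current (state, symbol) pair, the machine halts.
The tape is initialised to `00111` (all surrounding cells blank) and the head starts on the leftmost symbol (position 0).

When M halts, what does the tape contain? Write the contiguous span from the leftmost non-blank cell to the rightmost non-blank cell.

001111

s0 | .[0]0111   read 0 → write 0, move right, go to s3
s3 | .0[0]111   read 0 → write ., move left, go to s0
s0 | .[0].111   read 0 → write 0, move right, go to s3
s3 | .0[.]111   read . → write ., move left, go to s1
s1 | .[0].111   read 0 → write 1, move right, go to s0
s0 | .1[.]111   read . → write 1, move left, go to s4
s4 | .[1]1111   read 1 → write 0, move left, go to s2
s2 | [.]01111   read . → write 0, move right, go to s0
s0 | 0[0]1111   read 0 → write 0, move right, go to s3
s3 | 00[1]111   read 1 → write 0, move left, go to s4
s4 | 0[0]0111   read 0 → write 0, move right, go to s3
s3 | 00[0]111   read 0 → write ., move left, go to s0
s0 | 0[0].111   read 0 → write 0, move right, go to s3
s3 | 00[.]111   read . → write ., move left, go to s1
s1 | 0[0].111   read 0 → write 1, move right, go to s0
s0 | 01[.]111   read . → write 1, move left, go to s4
s4 | 0[1]1111   read 1 → write 0, move left, go to s2
s2 | [0]01111
The non-blank tape span at halt is 001111.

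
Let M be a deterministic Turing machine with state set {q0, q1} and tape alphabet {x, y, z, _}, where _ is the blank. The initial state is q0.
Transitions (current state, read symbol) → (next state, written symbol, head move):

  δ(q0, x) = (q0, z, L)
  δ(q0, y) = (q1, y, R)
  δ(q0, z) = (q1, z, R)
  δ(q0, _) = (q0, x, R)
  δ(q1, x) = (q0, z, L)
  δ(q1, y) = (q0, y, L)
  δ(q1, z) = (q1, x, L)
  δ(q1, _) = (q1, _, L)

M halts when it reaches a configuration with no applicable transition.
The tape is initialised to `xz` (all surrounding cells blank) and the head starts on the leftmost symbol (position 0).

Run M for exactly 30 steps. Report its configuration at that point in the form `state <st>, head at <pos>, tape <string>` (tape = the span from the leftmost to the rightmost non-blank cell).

state q0, head at -4, tape xzzxxxx

q0 | _____[x]z   read x → write z, move L, go to q0
q0 | ____[_]zz   read _ → write x, move R, go to q0
q0 | ____x[z]z   read z → write z, move R, go to q1
q1 | ____xz[z]   read z → write x, move L, go to q1
q1 | ____x[z]x   read z → write x, move L, go to q1
q1 | ____[x]xx   read x → write z, move L, go to q0
q0 | ___[_]zxx   read _ → write x, move R, go to q0
q0 | ___x[z]xx   read z → write z, move R, go to q1
q1 | ___xz[x]x   read x → write z, move L, go to q0
q0 | ___x[z]zx   read z → write z, move R, go to q1
q1 | ___xz[z]x   read z → write x, move L, go to q1
q1 | ___x[z]xx   read z → write x, move L, go to q1
q1 | ___[x]xxx   read x → write z, move L, go to q0
q0 | __[_]zxxx   read _ → write x, move R, go to q0
q0 | __x[z]xxx   read z → write z, move R, go to q1
q1 | __xz[x]xx   read x → write z, move L, go to q0
q0 | __x[z]zxx   read z → write z, move R, go to q1
q1 | __xz[z]xx   read z → write x, move L, go to q1
q1 | __x[z]xxx   read z → write x, move L, go to q1
q1 | __[x]xxxx   read x → write z, move L, go to q0
q0 | _[_]zxxxx   read _ → write x, move R, go to q0
q0 | _x[z]xxxx   read z → write z, move R, go to q1
q1 | _xz[x]xxx   read x → write z, move L, go to q0
q0 | _x[z]zxxx   read z → write z, move R, go to q1
q1 | _xz[z]xxx   read z → write x, move L, go to q1
q1 | _x[z]xxxx   read z → write x, move L, go to q1
q1 | _[x]xxxxx   read x → write z, move L, go to q0
q0 | [_]zxxxxx   read _ → write x, move R, go to q0
q0 | x[z]xxxxx   read z → write z, move R, go to q1
q1 | xz[x]xxxx   read x → write z, move L, go to q0
q0 | x[z]zxxxx
After 30 steps: state q0, head at -4, tape xzzxxxx.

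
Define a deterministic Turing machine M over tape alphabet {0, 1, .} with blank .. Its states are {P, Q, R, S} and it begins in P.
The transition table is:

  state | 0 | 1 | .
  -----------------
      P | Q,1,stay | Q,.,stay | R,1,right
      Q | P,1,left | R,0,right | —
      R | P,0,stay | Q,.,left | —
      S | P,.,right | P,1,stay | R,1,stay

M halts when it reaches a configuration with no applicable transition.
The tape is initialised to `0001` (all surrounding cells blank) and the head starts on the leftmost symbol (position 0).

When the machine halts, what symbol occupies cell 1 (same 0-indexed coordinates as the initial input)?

.

P | .[0]001   read 0 → write 1, move stay, go to Q
Q | .[1]001   read 1 → write 0, move right, go to R
R | .0[0]01   read 0 → write 0, move stay, go to P
P | .0[0]01   read 0 → write 1, move stay, go to Q
Q | .0[1]01   read 1 → write 0, move right, go to R
R | .00[0]1   read 0 → write 0, move stay, go to P
P | .00[0]1   read 0 → write 1, move stay, go to Q
Q | .00[1]1   read 1 → write 0, move right, go to R
R | .000[1]   read 1 → write ., move left, go to Q
Q | .00[0].   read 0 → write 1, move left, go to P
P | .0[0]1.   read 0 → write 1, move stay, go to Q
Q | .0[1]1.   read 1 → write 0, move right, go to R
R | .00[1].   read 1 → write ., move left, go to Q
Q | .0[0]..   read 0 → write 1, move left, go to P
P | .[0]1..   read 0 → write 1, move stay, go to Q
Q | .[1]1..   read 1 → write 0, move right, go to R
R | .0[1]..   read 1 → write ., move left, go to Q
Q | .[0]...   read 0 → write 1, move left, go to P
P | [.]1...   read . → write 1, move right, go to R
R | 1[1]...   read 1 → write ., move left, go to Q
Q | [1]....   read 1 → write 0, move right, go to R
R | 0[.]...
Cell 1 holds . when M halts.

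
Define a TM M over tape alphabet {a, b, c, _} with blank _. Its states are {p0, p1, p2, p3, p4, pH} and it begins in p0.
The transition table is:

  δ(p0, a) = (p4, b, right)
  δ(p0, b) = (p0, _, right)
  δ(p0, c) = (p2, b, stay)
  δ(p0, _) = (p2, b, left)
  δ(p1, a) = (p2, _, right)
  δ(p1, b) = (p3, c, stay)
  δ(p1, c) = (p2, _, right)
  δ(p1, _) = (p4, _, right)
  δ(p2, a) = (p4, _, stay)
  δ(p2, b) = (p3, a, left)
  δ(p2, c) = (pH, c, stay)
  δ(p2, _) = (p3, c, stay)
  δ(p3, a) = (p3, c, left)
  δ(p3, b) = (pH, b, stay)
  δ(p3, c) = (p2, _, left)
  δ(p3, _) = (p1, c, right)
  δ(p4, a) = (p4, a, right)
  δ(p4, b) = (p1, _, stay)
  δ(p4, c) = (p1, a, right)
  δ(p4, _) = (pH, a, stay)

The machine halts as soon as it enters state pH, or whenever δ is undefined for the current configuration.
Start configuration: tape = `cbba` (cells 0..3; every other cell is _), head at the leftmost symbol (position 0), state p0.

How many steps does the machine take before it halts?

p0 | _[c]bba   read c → write b, move stay, go to p2
p2 | _[b]bba   read b → write a, move left, go to p3
p3 | [_]abba   read _ → write c, move right, go to p1
p1 | c[a]bba   read a → write _, move right, go to p2
p2 | c_[b]ba   read b → write a, move left, go to p3
p3 | c[_]aba   read _ → write c, move right, go to p1
p1 | cc[a]ba   read a → write _, move right, go to p2
p2 | cc_[b]a   read b → write a, move left, go to p3
p3 | cc[_]aa   read _ → write c, move right, go to p1
p1 | ccc[a]a   read a → write _, move right, go to p2
p2 | ccc_[a]   read a → write _, move stay, go to p4
p4 | ccc_[_]   read _ → write a, move stay, go to pH
pH | ccc_[a]
M halts after 12 transitions.

12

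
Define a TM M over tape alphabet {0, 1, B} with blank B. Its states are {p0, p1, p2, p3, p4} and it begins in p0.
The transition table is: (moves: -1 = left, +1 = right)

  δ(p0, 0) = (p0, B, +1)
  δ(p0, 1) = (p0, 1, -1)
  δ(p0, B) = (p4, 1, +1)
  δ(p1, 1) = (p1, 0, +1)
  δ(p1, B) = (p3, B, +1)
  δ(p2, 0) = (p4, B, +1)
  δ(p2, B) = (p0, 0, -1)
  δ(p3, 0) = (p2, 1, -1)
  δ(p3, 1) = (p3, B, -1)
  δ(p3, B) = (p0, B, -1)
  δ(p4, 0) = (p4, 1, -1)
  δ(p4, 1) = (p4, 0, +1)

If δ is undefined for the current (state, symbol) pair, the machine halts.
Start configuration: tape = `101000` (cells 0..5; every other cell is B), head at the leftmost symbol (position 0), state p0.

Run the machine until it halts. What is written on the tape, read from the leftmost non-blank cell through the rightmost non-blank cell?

1111100

p0 | BB[1]01000   read 1 → write 1, move -1, go to p0
p0 | B[B]101000   read B → write 1, move +1, go to p4
p4 | B1[1]01000   read 1 → write 0, move +1, go to p4
p4 | B10[0]1000   read 0 → write 1, move -1, go to p4
p4 | B1[0]11000   read 0 → write 1, move -1, go to p4
p4 | B[1]111000   read 1 → write 0, move +1, go to p4
p4 | B0[1]11000   read 1 → write 0, move +1, go to p4
p4 | B00[1]1000   read 1 → write 0, move +1, go to p4
p4 | B000[1]000   read 1 → write 0, move +1, go to p4
p4 | B0000[0]00   read 0 → write 1, move -1, go to p4
p4 | B000[0]100   read 0 → write 1, move -1, go to p4
p4 | B00[0]1100   read 0 → write 1, move -1, go to p4
p4 | B0[0]11100   read 0 → write 1, move -1, go to p4
p4 | B[0]111100   read 0 → write 1, move -1, go to p4
p4 | [B]1111100
The non-blank tape span at halt is 1111100.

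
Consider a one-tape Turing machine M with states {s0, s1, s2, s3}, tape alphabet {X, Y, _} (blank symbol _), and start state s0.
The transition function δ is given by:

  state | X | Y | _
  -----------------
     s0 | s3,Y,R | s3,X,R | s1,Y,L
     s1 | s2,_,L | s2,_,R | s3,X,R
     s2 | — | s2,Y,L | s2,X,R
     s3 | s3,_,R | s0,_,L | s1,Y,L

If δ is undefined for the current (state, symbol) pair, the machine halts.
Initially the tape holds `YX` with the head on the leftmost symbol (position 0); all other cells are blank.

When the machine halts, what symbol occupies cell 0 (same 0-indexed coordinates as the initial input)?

s0 | [Y]X_   read Y → write X, move R, go to s3
s3 | X[X]_   read X → write _, move R, go to s3
s3 | X_[_]   read _ → write Y, move L, go to s1
s1 | X[_]Y   read _ → write X, move R, go to s3
s3 | XX[Y]   read Y → write _, move L, go to s0
s0 | X[X]_   read X → write Y, move R, go to s3
s3 | XY[_]   read _ → write Y, move L, go to s1
s1 | X[Y]Y   read Y → write _, move R, go to s2
s2 | X_[Y]   read Y → write Y, move L, go to s2
s2 | X[_]Y   read _ → write X, move R, go to s2
s2 | XX[Y]   read Y → write Y, move L, go to s2
s2 | X[X]Y
Cell 0 holds X when M halts.

X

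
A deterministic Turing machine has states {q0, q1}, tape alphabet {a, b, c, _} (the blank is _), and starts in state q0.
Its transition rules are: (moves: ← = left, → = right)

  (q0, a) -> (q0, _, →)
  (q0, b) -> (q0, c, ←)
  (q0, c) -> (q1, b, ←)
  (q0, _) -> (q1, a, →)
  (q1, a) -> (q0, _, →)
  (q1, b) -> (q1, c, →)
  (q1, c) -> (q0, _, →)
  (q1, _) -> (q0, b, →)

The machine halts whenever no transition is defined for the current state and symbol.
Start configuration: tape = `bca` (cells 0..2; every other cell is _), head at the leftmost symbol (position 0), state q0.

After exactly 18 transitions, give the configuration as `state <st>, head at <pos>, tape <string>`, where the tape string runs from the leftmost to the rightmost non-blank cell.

state q0, head at -2, tape accca

state=q0 head=0 tape=__[b]ca   (q0,b)→(q0,c,←)
state=q0 head=-1 tape=_[_]cca   (q0,_)→(q1,a,→)
state=q1 head=0 tape=_a[c]ca   (q1,c)→(q0,_,→)
state=q0 head=1 tape=_a_[c]a   (q0,c)→(q1,b,←)
state=q1 head=0 tape=_a[_]ba   (q1,_)→(q0,b,→)
state=q0 head=1 tape=_ab[b]a   (q0,b)→(q0,c,←)
state=q0 head=0 tape=_a[b]ca   (q0,b)→(q0,c,←)
state=q0 head=-1 tape=_[a]cca   (q0,a)→(q0,_,→)
state=q0 head=0 tape=__[c]ca   (q0,c)→(q1,b,←)
state=q1 head=-1 tape=_[_]bca   (q1,_)→(q0,b,→)
state=q0 head=0 tape=_b[b]ca   (q0,b)→(q0,c,←)
state=q0 head=-1 tape=_[b]cca   (q0,b)→(q0,c,←)
state=q0 head=-2 tape=[_]ccca   (q0,_)→(q1,a,→)
state=q1 head=-1 tape=a[c]cca   (q1,c)→(q0,_,→)
state=q0 head=0 tape=a_[c]ca   (q0,c)→(q1,b,←)
state=q1 head=-1 tape=a[_]bca   (q1,_)→(q0,b,→)
state=q0 head=0 tape=ab[b]ca   (q0,b)→(q0,c,←)
state=q0 head=-1 tape=a[b]cca   (q0,b)→(q0,c,←)
state=q0 head=-2 tape=[a]ccca
After 18 steps: state q0, head at -2, tape accca.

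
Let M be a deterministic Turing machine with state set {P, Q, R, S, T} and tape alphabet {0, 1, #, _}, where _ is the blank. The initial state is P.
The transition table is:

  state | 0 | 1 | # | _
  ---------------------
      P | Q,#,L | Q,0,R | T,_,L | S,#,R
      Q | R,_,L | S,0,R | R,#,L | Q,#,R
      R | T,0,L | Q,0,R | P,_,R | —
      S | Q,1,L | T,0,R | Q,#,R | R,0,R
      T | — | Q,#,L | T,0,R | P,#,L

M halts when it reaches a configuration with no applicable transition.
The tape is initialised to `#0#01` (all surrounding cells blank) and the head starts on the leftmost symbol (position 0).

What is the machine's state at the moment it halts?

P | __[#]0#01_   read # → write _, move L, go to T
T | _[_]_0#01_   read _ → write #, move L, go to P
P | [_]#_0#01_   read _ → write #, move R, go to S
S | #[#]_0#01_   read # → write #, move R, go to Q
Q | ##[_]0#01_   read _ → write #, move R, go to Q
Q | ###[0]#01_   read 0 → write _, move L, go to R
R | ##[#]_#01_   read # → write _, move R, go to P
P | ##_[_]#01_   read _ → write #, move R, go to S
S | ##_#[#]01_   read # → write #, move R, go to Q
Q | ##_##[0]1_   read 0 → write _, move L, go to R
R | ##_#[#]_1_   read # → write _, move R, go to P
P | ##_#_[_]1_   read _ → write #, move R, go to S
S | ##_#_#[1]_   read 1 → write 0, move R, go to T
T | ##_#_#0[_]   read _ → write #, move L, go to P
P | ##_#_#[0]#   read 0 → write #, move L, go to Q
Q | ##_#_[#]##   read # → write #, move L, go to R
R | ##_#[_]###
No transition is defined for (R, _); M halts in state R.

R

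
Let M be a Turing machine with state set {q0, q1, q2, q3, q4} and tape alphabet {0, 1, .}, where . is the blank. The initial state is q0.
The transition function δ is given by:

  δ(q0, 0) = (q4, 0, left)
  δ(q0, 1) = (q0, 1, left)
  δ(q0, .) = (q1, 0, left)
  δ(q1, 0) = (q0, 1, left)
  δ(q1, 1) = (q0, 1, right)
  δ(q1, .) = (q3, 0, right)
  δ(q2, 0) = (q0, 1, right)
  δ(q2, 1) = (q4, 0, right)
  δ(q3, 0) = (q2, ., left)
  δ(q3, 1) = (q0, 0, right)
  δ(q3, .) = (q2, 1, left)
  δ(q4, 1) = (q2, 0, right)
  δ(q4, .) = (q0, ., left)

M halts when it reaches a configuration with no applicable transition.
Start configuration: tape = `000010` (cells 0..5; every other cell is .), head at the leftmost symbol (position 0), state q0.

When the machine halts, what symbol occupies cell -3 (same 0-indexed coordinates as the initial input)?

q0 | ...[0]00010   read 0 → write 0, move left, go to q4
q4 | ..[.]000010   read . → write ., move left, go to q0
q0 | .[.].000010   read . → write 0, move left, go to q1
q1 | [.]0.000010   read . → write 0, move right, go to q3
q3 | 0[0].000010   read 0 → write ., move left, go to q2
q2 | [0]..000010   read 0 → write 1, move right, go to q0
q0 | 1[.].000010   read . → write 0, move left, go to q1
q1 | [1]0.000010   read 1 → write 1, move right, go to q0
q0 | 1[0].000010   read 0 → write 0, move left, go to q4
q4 | [1]0.000010   read 1 → write 0, move right, go to q2
q2 | 0[0].000010   read 0 → write 1, move right, go to q0
q0 | 01[.]000010   read . → write 0, move left, go to q1
q1 | 0[1]0000010   read 1 → write 1, move right, go to q0
q0 | 01[0]000010   read 0 → write 0, move left, go to q4
q4 | 0[1]0000010   read 1 → write 0, move right, go to q2
q2 | 00[0]000010   read 0 → write 1, move right, go to q0
q0 | 001[0]00010   read 0 → write 0, move left, go to q4
q4 | 00[1]000010   read 1 → write 0, move right, go to q2
q2 | 000[0]00010   read 0 → write 1, move right, go to q0
q0 | 0001[0]0010   read 0 → write 0, move left, go to q4
q4 | 000[1]00010   read 1 → write 0, move right, go to q2
q2 | 0000[0]0010   read 0 → write 1, move right, go to q0
q0 | 00001[0]010   read 0 → write 0, move left, go to q4
q4 | 0000[1]0010   read 1 → write 0, move right, go to q2
q2 | 00000[0]010   read 0 → write 1, move right, go to q0
q0 | 000001[0]10   read 0 → write 0, move left, go to q4
q4 | 00000[1]010   read 1 → write 0, move right, go to q2
q2 | 000000[0]10   read 0 → write 1, move right, go to q0
q0 | 0000001[1]0   read 1 → write 1, move left, go to q0
q0 | 000000[1]10   read 1 → write 1, move left, go to q0
q0 | 00000[0]110   read 0 → write 0, move left, go to q4
q4 | 0000[0]0110
Cell -3 holds 0 when M halts.

0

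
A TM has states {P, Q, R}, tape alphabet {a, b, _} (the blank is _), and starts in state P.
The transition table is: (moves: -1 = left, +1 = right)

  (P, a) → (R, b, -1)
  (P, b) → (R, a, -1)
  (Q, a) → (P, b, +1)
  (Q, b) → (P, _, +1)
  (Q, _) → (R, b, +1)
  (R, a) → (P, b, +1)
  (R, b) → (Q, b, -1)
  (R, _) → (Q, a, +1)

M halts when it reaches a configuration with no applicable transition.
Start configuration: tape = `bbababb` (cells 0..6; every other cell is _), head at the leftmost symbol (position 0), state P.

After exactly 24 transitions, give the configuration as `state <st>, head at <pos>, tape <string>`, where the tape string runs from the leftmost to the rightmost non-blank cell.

state=P head=0 tape=___[b]bababb   (P,b)→(R,a,-1)
state=R head=-1 tape=__[_]abababb   (R,_)→(Q,a,+1)
state=Q head=0 tape=__a[a]bababb   (Q,a)→(P,b,+1)
state=P head=1 tape=__ab[b]ababb   (P,b)→(R,a,-1)
state=R head=0 tape=__a[b]aababb   (R,b)→(Q,b,-1)
state=Q head=-1 tape=__[a]baababb   (Q,a)→(P,b,+1)
state=P head=0 tape=__b[b]aababb   (P,b)→(R,a,-1)
state=R head=-1 tape=__[b]aaababb   (R,b)→(Q,b,-1)
state=Q head=-2 tape=_[_]baaababb   (Q,_)→(R,b,+1)
state=R head=-1 tape=_b[b]aaababb   (R,b)→(Q,b,-1)
state=Q head=-2 tape=_[b]baaababb   (Q,b)→(P,_,+1)
state=P head=-1 tape=__[b]aaababb   (P,b)→(R,a,-1)
state=R head=-2 tape=_[_]aaaababb   (R,_)→(Q,a,+1)
state=Q head=-1 tape=_a[a]aaababb   (Q,a)→(P,b,+1)
state=P head=0 tape=_ab[a]aababb   (P,a)→(R,b,-1)
state=R head=-1 tape=_a[b]baababb   (R,b)→(Q,b,-1)
state=Q head=-2 tape=_[a]bbaababb   (Q,a)→(P,b,+1)
state=P head=-1 tape=_b[b]baababb   (P,b)→(R,a,-1)
state=R head=-2 tape=_[b]abaababb   (R,b)→(Q,b,-1)
state=Q head=-3 tape=[_]babaababb   (Q,_)→(R,b,+1)
state=R head=-2 tape=b[b]abaababb   (R,b)→(Q,b,-1)
state=Q head=-3 tape=[b]babaababb   (Q,b)→(P,_,+1)
state=P head=-2 tape=_[b]abaababb   (P,b)→(R,a,-1)
state=R head=-3 tape=[_]aabaababb   (R,_)→(Q,a,+1)
state=Q head=-2 tape=a[a]abaababb
After 24 steps: state Q, head at -2, tape aaabaababb.

state Q, head at -2, tape aaabaababb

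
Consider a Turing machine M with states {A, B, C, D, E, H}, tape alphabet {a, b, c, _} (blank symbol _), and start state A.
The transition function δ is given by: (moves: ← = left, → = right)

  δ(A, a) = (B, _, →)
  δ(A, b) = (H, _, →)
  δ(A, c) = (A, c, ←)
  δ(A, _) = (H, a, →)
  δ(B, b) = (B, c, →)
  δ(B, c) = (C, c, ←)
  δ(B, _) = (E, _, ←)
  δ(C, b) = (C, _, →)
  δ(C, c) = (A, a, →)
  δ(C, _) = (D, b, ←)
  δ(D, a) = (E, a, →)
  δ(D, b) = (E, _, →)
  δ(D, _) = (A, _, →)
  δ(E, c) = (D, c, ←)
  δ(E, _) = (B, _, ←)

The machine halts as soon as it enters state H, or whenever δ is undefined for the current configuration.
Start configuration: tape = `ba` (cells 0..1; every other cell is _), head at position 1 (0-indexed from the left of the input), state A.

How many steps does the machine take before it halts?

9

A | _b[a]_   read a → write _, move →, go to B
B | _b_[_]   read _ → write _, move ←, go to E
E | _b[_]_   read _ → write _, move ←, go to B
B | _[b]__   read b → write c, move →, go to B
B | _c[_]_   read _ → write _, move ←, go to E
E | _[c]__   read c → write c, move ←, go to D
D | [_]c__   read _ → write _, move →, go to A
A | _[c]__   read c → write c, move ←, go to A
A | [_]c__   read _ → write a, move →, go to H
H | a[c]__
M halts after 9 transitions.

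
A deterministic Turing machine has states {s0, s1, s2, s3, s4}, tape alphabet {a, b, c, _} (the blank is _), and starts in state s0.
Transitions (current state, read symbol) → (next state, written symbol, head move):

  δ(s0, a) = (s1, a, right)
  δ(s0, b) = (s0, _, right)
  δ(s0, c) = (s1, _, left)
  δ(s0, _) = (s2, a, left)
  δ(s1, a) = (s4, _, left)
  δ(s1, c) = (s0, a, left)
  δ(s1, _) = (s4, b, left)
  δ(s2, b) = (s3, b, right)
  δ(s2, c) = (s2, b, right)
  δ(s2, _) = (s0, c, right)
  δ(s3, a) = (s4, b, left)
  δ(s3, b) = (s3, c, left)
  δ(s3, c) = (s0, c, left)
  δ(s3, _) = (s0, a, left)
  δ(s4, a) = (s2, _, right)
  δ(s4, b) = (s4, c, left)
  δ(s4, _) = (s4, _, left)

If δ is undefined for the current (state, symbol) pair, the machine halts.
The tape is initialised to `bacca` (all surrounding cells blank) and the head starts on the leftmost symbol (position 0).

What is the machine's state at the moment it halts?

s2

state=s0 head=0 tape=[b]acca   (s0,b)→(s0,_,right)
state=s0 head=1 tape=_[a]cca   (s0,a)→(s1,a,right)
state=s1 head=2 tape=_a[c]ca   (s1,c)→(s0,a,left)
state=s0 head=1 tape=_[a]aca   (s0,a)→(s1,a,right)
state=s1 head=2 tape=_a[a]ca   (s1,a)→(s4,_,left)
state=s4 head=1 tape=_[a]_ca   (s4,a)→(s2,_,right)
state=s2 head=2 tape=__[_]ca   (s2,_)→(s0,c,right)
state=s0 head=3 tape=__c[c]a   (s0,c)→(s1,_,left)
state=s1 head=2 tape=__[c]_a   (s1,c)→(s0,a,left)
state=s0 head=1 tape=_[_]a_a   (s0,_)→(s2,a,left)
state=s2 head=0 tape=[_]aa_a   (s2,_)→(s0,c,right)
state=s0 head=1 tape=c[a]a_a   (s0,a)→(s1,a,right)
state=s1 head=2 tape=ca[a]_a   (s1,a)→(s4,_,left)
state=s4 head=1 tape=c[a]__a   (s4,a)→(s2,_,right)
state=s2 head=2 tape=c_[_]_a   (s2,_)→(s0,c,right)
state=s0 head=3 tape=c_c[_]a   (s0,_)→(s2,a,left)
state=s2 head=2 tape=c_[c]aa   (s2,c)→(s2,b,right)
state=s2 head=3 tape=c_b[a]a
No transition is defined for (s2, a); M halts in state s2.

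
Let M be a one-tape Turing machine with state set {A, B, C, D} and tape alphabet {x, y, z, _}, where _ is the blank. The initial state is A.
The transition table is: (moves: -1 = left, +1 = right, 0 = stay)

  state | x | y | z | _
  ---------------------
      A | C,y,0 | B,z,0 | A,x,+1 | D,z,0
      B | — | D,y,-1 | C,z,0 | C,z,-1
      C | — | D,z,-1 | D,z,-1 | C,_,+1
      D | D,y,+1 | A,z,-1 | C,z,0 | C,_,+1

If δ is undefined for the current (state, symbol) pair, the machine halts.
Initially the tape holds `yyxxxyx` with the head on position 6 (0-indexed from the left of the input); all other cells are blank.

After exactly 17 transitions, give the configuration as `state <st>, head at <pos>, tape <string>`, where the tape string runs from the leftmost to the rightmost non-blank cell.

A | _yyxxxy[x]   read x → write y, move 0, go to C
C | _yyxxxy[y]   read y → write z, move -1, go to D
D | _yyxxx[y]z   read y → write z, move -1, go to A
A | _yyxx[x]zz   read x → write y, move 0, go to C
C | _yyxx[y]zz   read y → write z, move -1, go to D
D | _yyx[x]zzz   read x → write y, move +1, go to D
D | _yyxy[z]zz   read z → write z, move 0, go to C
C | _yyxy[z]zz   read z → write z, move -1, go to D
D | _yyx[y]zzz   read y → write z, move -1, go to A
A | _yy[x]zzzz   read x → write y, move 0, go to C
C | _yy[y]zzzz   read y → write z, move -1, go to D
D | _y[y]zzzzz   read y → write z, move -1, go to A
A | _[y]zzzzzz   read y → write z, move 0, go to B
B | _[z]zzzzzz   read z → write z, move 0, go to C
C | _[z]zzzzzz   read z → write z, move -1, go to D
D | [_]zzzzzzz   read _ → write _, move +1, go to C
C | _[z]zzzzzz   read z → write z, move -1, go to D
D | [_]zzzzzzz
After 17 steps: state D, head at -1, tape zzzzzzz.

state D, head at -1, tape zzzzzzz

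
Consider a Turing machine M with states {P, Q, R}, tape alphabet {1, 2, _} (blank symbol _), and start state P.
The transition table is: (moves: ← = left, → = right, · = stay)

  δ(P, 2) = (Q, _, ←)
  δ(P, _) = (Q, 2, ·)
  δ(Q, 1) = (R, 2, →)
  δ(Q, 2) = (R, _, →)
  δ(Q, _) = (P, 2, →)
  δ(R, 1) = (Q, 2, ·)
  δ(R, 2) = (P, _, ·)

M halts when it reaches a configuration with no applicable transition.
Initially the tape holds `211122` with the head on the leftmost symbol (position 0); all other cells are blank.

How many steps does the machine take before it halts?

16

P | _[2]11122_   read 2 → write _, move ←, go to Q
Q | [_]_11122_   read _ → write 2, move →, go to P
P | 2[_]11122_   read _ → write 2, move ·, go to Q
Q | 2[2]11122_   read 2 → write _, move →, go to R
R | 2_[1]1122_   read 1 → write 2, move ·, go to Q
Q | 2_[2]1122_   read 2 → write _, move →, go to R
R | 2__[1]122_   read 1 → write 2, move ·, go to Q
Q | 2__[2]122_   read 2 → write _, move →, go to R
R | 2___[1]22_   read 1 → write 2, move ·, go to Q
Q | 2___[2]22_   read 2 → write _, move →, go to R
R | 2____[2]2_   read 2 → write _, move ·, go to P
P | 2____[_]2_   read _ → write 2, move ·, go to Q
Q | 2____[2]2_   read 2 → write _, move →, go to R
R | 2_____[2]_   read 2 → write _, move ·, go to P
P | 2_____[_]_   read _ → write 2, move ·, go to Q
Q | 2_____[2]_   read 2 → write _, move →, go to R
R | 2______[_]
M halts after 16 transitions.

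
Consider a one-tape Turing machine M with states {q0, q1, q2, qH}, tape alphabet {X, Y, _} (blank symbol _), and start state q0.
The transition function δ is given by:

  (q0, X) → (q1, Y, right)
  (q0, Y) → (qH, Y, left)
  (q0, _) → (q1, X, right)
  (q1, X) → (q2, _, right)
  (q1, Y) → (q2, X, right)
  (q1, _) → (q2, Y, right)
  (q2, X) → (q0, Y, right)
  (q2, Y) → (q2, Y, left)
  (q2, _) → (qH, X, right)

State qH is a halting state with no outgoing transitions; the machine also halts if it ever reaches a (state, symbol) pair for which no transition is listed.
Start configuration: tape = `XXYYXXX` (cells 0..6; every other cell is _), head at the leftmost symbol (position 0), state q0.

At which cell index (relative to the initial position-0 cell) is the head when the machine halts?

q0 | [X]XYYXXX   read X → write Y, move right, go to q1
q1 | Y[X]YYXXX   read X → write _, move right, go to q2
q2 | Y_[Y]YXXX   read Y → write Y, move left, go to q2
q2 | Y[_]YYXXX   read _ → write X, move right, go to qH
qH | YX[Y]YXXX
At halt the head is at cell 2.

2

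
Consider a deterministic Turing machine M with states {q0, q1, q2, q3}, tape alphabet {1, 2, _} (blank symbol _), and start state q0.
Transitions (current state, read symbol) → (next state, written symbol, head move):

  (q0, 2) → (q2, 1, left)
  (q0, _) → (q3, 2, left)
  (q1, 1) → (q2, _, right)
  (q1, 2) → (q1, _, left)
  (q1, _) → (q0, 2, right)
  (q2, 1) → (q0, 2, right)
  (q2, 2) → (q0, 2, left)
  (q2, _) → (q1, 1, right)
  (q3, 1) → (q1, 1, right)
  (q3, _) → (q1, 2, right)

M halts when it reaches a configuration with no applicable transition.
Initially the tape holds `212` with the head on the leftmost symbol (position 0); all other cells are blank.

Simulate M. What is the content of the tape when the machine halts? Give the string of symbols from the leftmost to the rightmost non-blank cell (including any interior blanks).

q0 | _[2]12___   read 2 → write 1, move left, go to q2
q2 | [_]112___   read _ → write 1, move right, go to q1
q1 | 1[1]12___   read 1 → write _, move right, go to q2
q2 | 1_[1]2___   read 1 → write 2, move right, go to q0
q0 | 1_2[2]___   read 2 → write 1, move left, go to q2
q2 | 1_[2]1___   read 2 → write 2, move left, go to q0
q0 | 1[_]21___   read _ → write 2, move left, go to q3
q3 | [1]221___   read 1 → write 1, move right, go to q1
q1 | 1[2]21___   read 2 → write _, move left, go to q1
q1 | [1]_21___   read 1 → write _, move right, go to q2
q2 | _[_]21___   read _ → write 1, move right, go to q1
q1 | _1[2]1___   read 2 → write _, move left, go to q1
q1 | _[1]_1___   read 1 → write _, move right, go to q2
q2 | __[_]1___   read _ → write 1, move right, go to q1
q1 | __1[1]___   read 1 → write _, move right, go to q2
q2 | __1_[_]__   read _ → write 1, move right, go to q1
q1 | __1_1[_]_   read _ → write 2, move right, go to q0
q0 | __1_12[_]   read _ → write 2, move left, go to q3
q3 | __1_1[2]2
The non-blank tape span at halt is 1_122.

1_122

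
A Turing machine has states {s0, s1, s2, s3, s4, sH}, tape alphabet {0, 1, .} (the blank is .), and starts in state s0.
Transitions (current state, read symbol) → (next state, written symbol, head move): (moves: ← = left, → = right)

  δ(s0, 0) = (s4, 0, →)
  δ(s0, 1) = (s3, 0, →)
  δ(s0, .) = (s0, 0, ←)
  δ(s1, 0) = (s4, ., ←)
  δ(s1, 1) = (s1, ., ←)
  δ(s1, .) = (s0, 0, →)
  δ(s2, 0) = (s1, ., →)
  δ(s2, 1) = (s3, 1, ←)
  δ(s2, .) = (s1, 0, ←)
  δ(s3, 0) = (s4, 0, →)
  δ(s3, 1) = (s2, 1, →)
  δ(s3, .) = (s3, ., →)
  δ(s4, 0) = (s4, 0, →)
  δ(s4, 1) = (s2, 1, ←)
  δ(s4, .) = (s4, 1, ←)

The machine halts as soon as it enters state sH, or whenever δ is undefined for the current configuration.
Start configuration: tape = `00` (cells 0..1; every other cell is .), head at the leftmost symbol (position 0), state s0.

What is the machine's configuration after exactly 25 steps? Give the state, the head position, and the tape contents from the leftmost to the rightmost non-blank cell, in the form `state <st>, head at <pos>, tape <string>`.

s0 | [0]0...   read 0 → write 0, move →, go to s4
s4 | 0[0]...   read 0 → write 0, move →, go to s4
s4 | 00[.]..   read . → write 1, move ←, go to s4
s4 | 0[0]1..   read 0 → write 0, move →, go to s4
s4 | 00[1]..   read 1 → write 1, move ←, go to s2
s2 | 0[0]1..   read 0 → write ., move →, go to s1
s1 | 0.[1]..   read 1 → write ., move ←, go to s1
s1 | 0[.]...   read . → write 0, move →, go to s0
s0 | 00[.]..   read . → write 0, move ←, go to s0
s0 | 0[0]0..   read 0 → write 0, move →, go to s4
s4 | 00[0]..   read 0 → write 0, move →, go to s4
s4 | 000[.].   read . → write 1, move ←, go to s4
s4 | 00[0]1.   read 0 → write 0, move →, go to s4
s4 | 000[1].   read 1 → write 1, move ←, go to s2
s2 | 00[0]1.   read 0 → write ., move →, go to s1
s1 | 00.[1].   read 1 → write ., move ←, go to s1
s1 | 00[.]..   read . → write 0, move →, go to s0
s0 | 000[.].   read . → write 0, move ←, go to s0
s0 | 00[0]0.   read 0 → write 0, move →, go to s4
s4 | 000[0].   read 0 → write 0, move →, go to s4
s4 | 0000[.]   read . → write 1, move ←, go to s4
s4 | 000[0]1   read 0 → write 0, move →, go to s4
s4 | 0000[1]   read 1 → write 1, move ←, go to s2
s2 | 000[0]1   read 0 → write ., move →, go to s1
s1 | 000.[1]   read 1 → write ., move ←, go to s1
s1 | 000[.].
After 25 steps: state s1, head at 3, tape 000.

state s1, head at 3, tape 000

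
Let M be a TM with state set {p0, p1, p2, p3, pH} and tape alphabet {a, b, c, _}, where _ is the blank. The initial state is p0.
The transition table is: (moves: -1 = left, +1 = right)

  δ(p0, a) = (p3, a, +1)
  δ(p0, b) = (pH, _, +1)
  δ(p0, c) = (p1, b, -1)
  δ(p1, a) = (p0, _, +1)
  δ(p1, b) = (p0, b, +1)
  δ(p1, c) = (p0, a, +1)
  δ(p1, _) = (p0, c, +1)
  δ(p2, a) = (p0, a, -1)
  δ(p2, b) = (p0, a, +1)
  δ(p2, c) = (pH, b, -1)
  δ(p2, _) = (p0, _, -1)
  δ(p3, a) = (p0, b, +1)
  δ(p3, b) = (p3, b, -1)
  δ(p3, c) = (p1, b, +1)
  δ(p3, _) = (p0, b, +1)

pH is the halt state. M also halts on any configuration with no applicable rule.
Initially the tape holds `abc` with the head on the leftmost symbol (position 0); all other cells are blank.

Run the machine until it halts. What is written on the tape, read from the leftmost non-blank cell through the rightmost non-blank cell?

b_c

p0 | [a]bc   read a → write a, move +1, go to p3
p3 | a[b]c   read b → write b, move -1, go to p3
p3 | [a]bc   read a → write b, move +1, go to p0
p0 | b[b]c   read b → write _, move +1, go to pH
pH | b_[c]
The non-blank tape span at halt is b_c.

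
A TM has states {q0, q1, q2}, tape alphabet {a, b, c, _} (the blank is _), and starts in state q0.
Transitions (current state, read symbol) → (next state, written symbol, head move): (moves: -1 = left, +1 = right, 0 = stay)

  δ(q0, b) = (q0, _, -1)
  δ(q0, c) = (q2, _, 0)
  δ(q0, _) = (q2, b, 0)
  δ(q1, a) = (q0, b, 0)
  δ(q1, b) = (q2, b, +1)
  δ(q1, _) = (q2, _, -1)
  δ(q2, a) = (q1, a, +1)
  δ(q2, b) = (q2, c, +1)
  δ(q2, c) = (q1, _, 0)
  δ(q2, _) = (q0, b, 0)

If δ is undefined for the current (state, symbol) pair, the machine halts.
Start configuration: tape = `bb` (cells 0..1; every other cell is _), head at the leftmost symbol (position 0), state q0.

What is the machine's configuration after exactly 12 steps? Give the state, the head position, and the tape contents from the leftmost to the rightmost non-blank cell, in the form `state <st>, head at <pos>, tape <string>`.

state q0, head at -2, tape c__b

state=q0 head=0 tape=__[b]b   (q0,b)→(q0,_,-1)
state=q0 head=-1 tape=_[_]_b   (q0,_)→(q2,b,0)
state=q2 head=-1 tape=_[b]_b   (q2,b)→(q2,c,+1)
state=q2 head=0 tape=_c[_]b   (q2,_)→(q0,b,0)
state=q0 head=0 tape=_c[b]b   (q0,b)→(q0,_,-1)
state=q0 head=-1 tape=_[c]_b   (q0,c)→(q2,_,0)
state=q2 head=-1 tape=_[_]_b   (q2,_)→(q0,b,0)
state=q0 head=-1 tape=_[b]_b   (q0,b)→(q0,_,-1)
state=q0 head=-2 tape=[_]__b   (q0,_)→(q2,b,0)
state=q2 head=-2 tape=[b]__b   (q2,b)→(q2,c,+1)
state=q2 head=-1 tape=c[_]_b   (q2,_)→(q0,b,0)
state=q0 head=-1 tape=c[b]_b   (q0,b)→(q0,_,-1)
state=q0 head=-2 tape=[c]__b
After 12 steps: state q0, head at -2, tape c__b.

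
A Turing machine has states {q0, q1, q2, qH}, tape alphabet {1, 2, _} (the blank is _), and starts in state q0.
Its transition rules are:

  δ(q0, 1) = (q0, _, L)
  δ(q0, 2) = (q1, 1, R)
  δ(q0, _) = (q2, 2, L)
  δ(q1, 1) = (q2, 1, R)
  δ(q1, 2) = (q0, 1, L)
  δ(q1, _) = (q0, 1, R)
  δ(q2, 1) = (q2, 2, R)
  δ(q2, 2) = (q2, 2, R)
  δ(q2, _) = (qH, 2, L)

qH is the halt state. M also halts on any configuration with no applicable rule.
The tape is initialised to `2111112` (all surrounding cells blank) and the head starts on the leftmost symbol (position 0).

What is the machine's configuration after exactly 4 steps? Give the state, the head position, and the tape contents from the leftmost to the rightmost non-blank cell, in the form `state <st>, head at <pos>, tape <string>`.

state=q0 head=0 tape=[2]111112   (q0,2)→(q1,1,R)
state=q1 head=1 tape=1[1]11112   (q1,1)→(q2,1,R)
state=q2 head=2 tape=11[1]1112   (q2,1)→(q2,2,R)
state=q2 head=3 tape=112[1]112   (q2,1)→(q2,2,R)
state=q2 head=4 tape=1122[1]12
After 4 steps: state q2, head at 4, tape 1122112.

state q2, head at 4, tape 1122112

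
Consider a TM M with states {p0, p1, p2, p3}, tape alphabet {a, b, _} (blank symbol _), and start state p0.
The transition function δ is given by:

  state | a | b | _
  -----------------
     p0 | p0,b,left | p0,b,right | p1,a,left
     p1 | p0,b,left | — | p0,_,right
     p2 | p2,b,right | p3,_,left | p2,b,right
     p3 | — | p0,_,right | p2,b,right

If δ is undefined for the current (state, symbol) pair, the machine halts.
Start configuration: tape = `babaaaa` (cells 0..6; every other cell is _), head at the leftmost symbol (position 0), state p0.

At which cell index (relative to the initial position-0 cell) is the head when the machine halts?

p0 | [b]abaaaa_   read b → write b, move right, go to p0
p0 | b[a]baaaa_   read a → write b, move left, go to p0
p0 | [b]bbaaaa_   read b → write b, move right, go to p0
p0 | b[b]baaaa_   read b → write b, move right, go to p0
p0 | bb[b]aaaa_   read b → write b, move right, go to p0
p0 | bbb[a]aaa_   read a → write b, move left, go to p0
p0 | bb[b]baaa_   read b → write b, move right, go to p0
p0 | bbb[b]aaa_   read b → write b, move right, go to p0
p0 | bbbb[a]aa_   read a → write b, move left, go to p0
p0 | bbb[b]baa_   read b → write b, move right, go to p0
p0 | bbbb[b]aa_   read b → write b, move right, go to p0
p0 | bbbbb[a]a_   read a → write b, move left, go to p0
p0 | bbbb[b]ba_   read b → write b, move right, go to p0
p0 | bbbbb[b]a_   read b → write b, move right, go to p0
p0 | bbbbbb[a]_   read a → write b, move left, go to p0
p0 | bbbbb[b]b_   read b → write b, move right, go to p0
p0 | bbbbbb[b]_   read b → write b, move right, go to p0
p0 | bbbbbbb[_]   read _ → write a, move left, go to p1
p1 | bbbbbb[b]a
At halt the head is at cell 6.

6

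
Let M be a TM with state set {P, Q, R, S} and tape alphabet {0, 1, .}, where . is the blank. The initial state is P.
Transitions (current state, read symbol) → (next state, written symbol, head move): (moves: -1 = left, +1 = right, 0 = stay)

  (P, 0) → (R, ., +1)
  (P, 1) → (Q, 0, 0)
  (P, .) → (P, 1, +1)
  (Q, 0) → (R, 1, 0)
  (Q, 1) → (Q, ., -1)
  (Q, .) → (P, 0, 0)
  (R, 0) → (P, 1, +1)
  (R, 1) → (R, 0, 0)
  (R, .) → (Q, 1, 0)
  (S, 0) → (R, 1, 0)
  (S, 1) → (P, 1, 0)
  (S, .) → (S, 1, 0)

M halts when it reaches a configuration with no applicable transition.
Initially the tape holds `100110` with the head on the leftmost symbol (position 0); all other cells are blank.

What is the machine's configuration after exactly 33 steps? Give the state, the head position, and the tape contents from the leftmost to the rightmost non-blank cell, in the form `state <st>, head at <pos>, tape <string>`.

state Q, head at 5, tape 1.111

state=P head=0 tape=[1]00110.   (P,1)→(Q,0,0)
state=Q head=0 tape=[0]00110.   (Q,0)→(R,1,0)
state=R head=0 tape=[1]00110.   (R,1)→(R,0,0)
state=R head=0 tape=[0]00110.   (R,0)→(P,1,+1)
state=P head=1 tape=1[0]0110.   (P,0)→(R,.,+1)
state=R head=2 tape=1.[0]110.   (R,0)→(P,1,+1)
state=P head=3 tape=1.1[1]10.   (P,1)→(Q,0,0)
state=Q head=3 tape=1.1[0]10.   (Q,0)→(R,1,0)
state=R head=3 tape=1.1[1]10.   (R,1)→(R,0,0)
state=R head=3 tape=1.1[0]10.   (R,0)→(P,1,+1)
state=P head=4 tape=1.11[1]0.   (P,1)→(Q,0,0)
state=Q head=4 tape=1.11[0]0.   (Q,0)→(R,1,0)
state=R head=4 tape=1.11[1]0.   (R,1)→(R,0,0)
state=R head=4 tape=1.11[0]0.   (R,0)→(P,1,+1)
state=P head=5 tape=1.111[0].   (P,0)→(R,.,+1)
state=R head=6 tape=1.111.[.]   (R,.)→(Q,1,0)
state=Q head=6 tape=1.111.[1]   (Q,1)→(Q,.,-1)
state=Q head=5 tape=1.111[.].   (Q,.)→(P,0,0)
state=P head=5 tape=1.111[0].   (P,0)→(R,.,+1)
state=R head=6 tape=1.111.[.]   (R,.)→(Q,1,0)
state=Q head=6 tape=1.111.[1]   (Q,1)→(Q,.,-1)
state=Q head=5 tape=1.111[.].   (Q,.)→(P,0,0)
state=P head=5 tape=1.111[0].   (P,0)→(R,.,+1)
state=R head=6 tape=1.111.[.]   (R,.)→(Q,1,0)
state=Q head=6 tape=1.111.[1]   (Q,1)→(Q,.,-1)
state=Q head=5 tape=1.111[.].   (Q,.)→(P,0,0)
state=P head=5 tape=1.111[0].   (P,0)→(R,.,+1)
state=R head=6 tape=1.111.[.]   (R,.)→(Q,1,0)
state=Q head=6 tape=1.111.[1]   (Q,1)→(Q,.,-1)
state=Q head=5 tape=1.111[.].   (Q,.)→(P,0,0)
state=P head=5 tape=1.111[0].   (P,0)→(R,.,+1)
state=R head=6 tape=1.111.[.]   (R,.)→(Q,1,0)
state=Q head=6 tape=1.111.[1]   (Q,1)→(Q,.,-1)
state=Q head=5 tape=1.111[.].
After 33 steps: state Q, head at 5, tape 1.111.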